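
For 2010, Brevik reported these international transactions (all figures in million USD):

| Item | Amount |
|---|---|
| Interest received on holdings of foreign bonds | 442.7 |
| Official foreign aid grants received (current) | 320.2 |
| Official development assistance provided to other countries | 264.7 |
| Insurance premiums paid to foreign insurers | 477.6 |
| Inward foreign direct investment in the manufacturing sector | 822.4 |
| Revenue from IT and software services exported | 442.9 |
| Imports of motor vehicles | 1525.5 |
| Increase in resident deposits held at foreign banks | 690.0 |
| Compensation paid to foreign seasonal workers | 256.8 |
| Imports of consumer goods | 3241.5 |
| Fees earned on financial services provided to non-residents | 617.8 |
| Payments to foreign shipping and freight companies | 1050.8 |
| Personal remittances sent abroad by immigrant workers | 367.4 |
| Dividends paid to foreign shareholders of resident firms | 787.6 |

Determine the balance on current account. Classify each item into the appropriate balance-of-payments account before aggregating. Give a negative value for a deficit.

-6148.3

Goods: -1525.5 - 3241.5 = -4767.0
Services: -1050.8 + 617.8 - 477.6 + 442.9 = -467.7
Primary income: -256.8 + 442.7 - 787.6 = -601.7
Secondary income: -367.4 + 320.2 - 264.7 = -311.9
Current account = (-4767.0) + (-467.7) + (-601.7) + (-311.9) = -6148.3
(Excluded from the current account — financial account: inward foreign direct investment in the manufacturing sector 822.4, increase in resident deposits held at foreign banks 690.0.)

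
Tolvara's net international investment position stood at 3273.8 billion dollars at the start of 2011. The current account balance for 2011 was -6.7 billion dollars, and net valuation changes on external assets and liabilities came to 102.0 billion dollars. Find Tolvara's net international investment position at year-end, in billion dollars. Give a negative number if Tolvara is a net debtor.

3369.1

Change in NIIP = current account + net valuation change = -6.7 + 102.0 = 95.3
End-of-year NIIP = 3273.8 + 95.3 = 3369.1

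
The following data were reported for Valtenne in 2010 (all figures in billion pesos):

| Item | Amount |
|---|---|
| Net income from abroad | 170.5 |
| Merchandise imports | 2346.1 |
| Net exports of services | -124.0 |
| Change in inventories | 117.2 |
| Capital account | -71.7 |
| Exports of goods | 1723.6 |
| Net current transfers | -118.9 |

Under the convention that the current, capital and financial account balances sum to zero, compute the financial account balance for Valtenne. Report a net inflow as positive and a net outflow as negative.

Goods balance = 1723.6 - 2346.1 = -622.5
Services balance = -124.0
Trade balance (goods + services) = -622.5 + (-124.0) = -746.5
Net primary income = 170.5
Net secondary income = -118.9
Current account = -746.5 + 170.5 + (-118.9) = -694.9
Financial account = -(-694.9 + (-71.7)) = 766.6

766.6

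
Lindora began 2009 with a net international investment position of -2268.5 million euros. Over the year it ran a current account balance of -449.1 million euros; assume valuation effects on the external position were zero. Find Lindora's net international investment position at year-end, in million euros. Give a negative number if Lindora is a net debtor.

With no valuation effects, change in NIIP = current account = -449.1
End-of-year NIIP = -2268.5 + (-449.1) = -2717.6

-2717.6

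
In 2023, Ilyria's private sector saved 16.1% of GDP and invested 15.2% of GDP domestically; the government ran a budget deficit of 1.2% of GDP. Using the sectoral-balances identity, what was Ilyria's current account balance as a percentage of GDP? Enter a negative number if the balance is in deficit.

-0.3

By the sectoral-balances identity, CA = (S_private - I) + (T - G).
Private balance = 16.1 - 15.2 = 0.9
Government balance (T - G) = -1.2
CA = 0.9 + (-1.2) = -0.3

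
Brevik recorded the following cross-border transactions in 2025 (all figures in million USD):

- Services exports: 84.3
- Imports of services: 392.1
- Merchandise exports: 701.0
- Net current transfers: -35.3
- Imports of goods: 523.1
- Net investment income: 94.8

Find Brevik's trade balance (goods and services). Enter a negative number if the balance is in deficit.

Goods balance = 701.0 - 523.1 = 177.9
Services balance = 84.3 - 392.1 = -307.8
Trade balance (goods + services) = 177.9 + (-307.8) = -129.9

-129.9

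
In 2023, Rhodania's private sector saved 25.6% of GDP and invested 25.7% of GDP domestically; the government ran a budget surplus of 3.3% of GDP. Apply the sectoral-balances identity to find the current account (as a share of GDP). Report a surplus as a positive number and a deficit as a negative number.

3.2

By the sectoral-balances identity, CA = (S_private - I) + (T - G).
Private balance = 25.6 - 25.7 = -0.1
Government balance (T - G) = 3.3
CA = -0.1 + 3.3 = 3.2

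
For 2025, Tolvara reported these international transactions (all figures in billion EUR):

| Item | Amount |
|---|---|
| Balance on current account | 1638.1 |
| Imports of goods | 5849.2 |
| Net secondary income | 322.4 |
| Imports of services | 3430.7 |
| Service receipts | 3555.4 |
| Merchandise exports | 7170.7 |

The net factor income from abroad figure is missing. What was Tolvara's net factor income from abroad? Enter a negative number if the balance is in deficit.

-130.5

Current account = goods balance + services balance + net primary income + net secondary income
Sum of the known components = 1768.6
Net factor income from abroad = CA - (known components) = 1638.1 - 1768.6 = -130.5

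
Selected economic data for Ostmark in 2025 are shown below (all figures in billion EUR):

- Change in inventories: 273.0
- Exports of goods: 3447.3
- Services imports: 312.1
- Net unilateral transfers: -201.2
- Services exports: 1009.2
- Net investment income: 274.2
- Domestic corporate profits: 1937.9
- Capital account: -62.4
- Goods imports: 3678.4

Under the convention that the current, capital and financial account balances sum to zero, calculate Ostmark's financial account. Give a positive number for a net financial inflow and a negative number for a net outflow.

Goods balance = 3447.3 - 3678.4 = -231.1
Services balance = 1009.2 - 312.1 = 697.1
Trade balance (goods + services) = -231.1 + 697.1 = 466.0
Net primary income = 274.2
Net secondary income = -201.2
Current account = 466.0 + 274.2 + (-201.2) = 539.0
Financial account = -(539.0 + (-62.4)) = -476.6

-476.6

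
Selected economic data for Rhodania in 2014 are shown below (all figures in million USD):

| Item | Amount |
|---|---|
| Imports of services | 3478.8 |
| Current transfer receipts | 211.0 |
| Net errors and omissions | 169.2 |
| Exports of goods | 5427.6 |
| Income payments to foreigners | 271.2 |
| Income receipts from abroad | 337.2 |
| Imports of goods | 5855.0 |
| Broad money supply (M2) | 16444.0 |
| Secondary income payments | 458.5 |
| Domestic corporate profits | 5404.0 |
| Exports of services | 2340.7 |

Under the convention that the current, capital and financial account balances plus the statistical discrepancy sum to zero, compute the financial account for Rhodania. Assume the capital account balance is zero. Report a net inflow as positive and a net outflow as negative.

Goods balance = 5427.6 - 5855.0 = -427.4
Services balance = 2340.7 - 3478.8 = -1138.1
Trade balance (goods + services) = -427.4 + (-1138.1) = -1565.5
Net primary income = 337.2 - 271.2 = 66.0
Net secondary income = 211.0 - 458.5 = -247.5
Current account = -1565.5 + 66.0 + (-247.5) = -1747.0
Financial account = -(-1747.0 + 169.2) = 1577.8

1577.8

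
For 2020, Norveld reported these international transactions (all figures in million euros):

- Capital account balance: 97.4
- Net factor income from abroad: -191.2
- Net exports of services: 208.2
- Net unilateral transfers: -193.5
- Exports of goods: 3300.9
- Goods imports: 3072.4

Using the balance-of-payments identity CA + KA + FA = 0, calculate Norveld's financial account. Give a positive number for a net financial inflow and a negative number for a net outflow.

-149.4

Goods balance = 3300.9 - 3072.4 = 228.5
Services balance = 208.2
Trade balance (goods + services) = 228.5 + 208.2 = 436.7
Net primary income = -191.2
Net secondary income = -193.5
Current account = 436.7 + (-191.2) + (-193.5) = 52.0
Financial account = -(52.0 + 97.4) = -149.4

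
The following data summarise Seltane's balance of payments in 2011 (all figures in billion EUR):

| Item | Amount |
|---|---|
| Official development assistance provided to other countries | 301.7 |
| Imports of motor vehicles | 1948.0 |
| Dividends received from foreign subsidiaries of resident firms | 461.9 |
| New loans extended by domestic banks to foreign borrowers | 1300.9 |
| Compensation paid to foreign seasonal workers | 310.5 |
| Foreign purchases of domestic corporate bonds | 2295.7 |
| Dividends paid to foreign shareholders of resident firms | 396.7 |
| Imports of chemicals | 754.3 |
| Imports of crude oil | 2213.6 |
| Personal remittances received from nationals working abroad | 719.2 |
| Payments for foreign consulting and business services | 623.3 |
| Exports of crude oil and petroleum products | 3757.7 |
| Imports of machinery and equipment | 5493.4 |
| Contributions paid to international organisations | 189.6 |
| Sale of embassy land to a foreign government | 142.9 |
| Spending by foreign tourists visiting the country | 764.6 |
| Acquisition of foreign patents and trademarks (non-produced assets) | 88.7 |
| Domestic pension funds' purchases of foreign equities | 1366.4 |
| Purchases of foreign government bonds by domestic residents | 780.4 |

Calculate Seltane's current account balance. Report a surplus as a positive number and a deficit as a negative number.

-6527.7

Goods: -754.3 - 1948.0 - 5493.4 - 2213.6 + 3757.7 = -6651.6
Services: -623.3 + 764.6 = 141.3
Primary income: -310.5 - 396.7 + 461.9 = -245.3
Secondary income: -301.7 + 719.2 - 189.6 = 227.9
Current account = (-6651.6) + 141.3 + (-245.3) + 227.9 = -6527.7
(Excluded from the current account — financial account: new loans extended by domestic banks to foreign borrowers 1300.9, foreign purchases of domestic corporate bonds 2295.7, domestic pension funds' purchases of foreign equities 1366.4, purchases of foreign government bonds by domestic residents 780.4; capital account: sale of embassy land to a foreign government 142.9, acquisition of foreign patents and trademarks (non-produced assets) 88.7.)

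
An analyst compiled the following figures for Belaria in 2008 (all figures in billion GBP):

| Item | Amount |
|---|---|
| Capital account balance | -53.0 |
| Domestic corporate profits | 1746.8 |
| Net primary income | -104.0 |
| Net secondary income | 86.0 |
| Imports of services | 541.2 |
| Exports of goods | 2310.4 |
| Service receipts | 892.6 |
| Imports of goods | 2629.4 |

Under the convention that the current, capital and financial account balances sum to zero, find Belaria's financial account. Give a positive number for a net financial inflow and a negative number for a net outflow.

38.6

Goods balance = 2310.4 - 2629.4 = -319.0
Services balance = 892.6 - 541.2 = 351.4
Trade balance (goods + services) = -319.0 + 351.4 = 32.4
Net primary income = -104.0
Net secondary income = 86.0
Current account = 32.4 + (-104.0) + 86.0 = 14.4
Financial account = -(14.4 + (-53.0)) = 38.6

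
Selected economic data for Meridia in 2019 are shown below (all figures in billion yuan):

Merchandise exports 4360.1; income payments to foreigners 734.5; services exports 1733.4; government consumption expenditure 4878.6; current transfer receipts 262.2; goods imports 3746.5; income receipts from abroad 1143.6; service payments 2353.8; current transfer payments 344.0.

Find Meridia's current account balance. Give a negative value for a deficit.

320.5

Goods balance = 4360.1 - 3746.5 = 613.6
Services balance = 1733.4 - 2353.8 = -620.4
Trade balance (goods + services) = 613.6 + (-620.4) = -6.8
Net primary income = 1143.6 - 734.5 = 409.1
Net secondary income = 262.2 - 344.0 = -81.8
Current account = -6.8 + 409.1 + (-81.8) = 320.5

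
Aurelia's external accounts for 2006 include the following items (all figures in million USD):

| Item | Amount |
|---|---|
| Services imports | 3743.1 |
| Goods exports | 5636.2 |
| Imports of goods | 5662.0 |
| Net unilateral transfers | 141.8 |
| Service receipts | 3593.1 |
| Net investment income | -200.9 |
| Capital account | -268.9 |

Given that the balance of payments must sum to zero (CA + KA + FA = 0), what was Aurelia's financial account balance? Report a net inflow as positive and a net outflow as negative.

Goods balance = 5636.2 - 5662.0 = -25.8
Services balance = 3593.1 - 3743.1 = -150.0
Trade balance (goods + services) = -25.8 + (-150.0) = -175.8
Net primary income = -200.9
Net secondary income = 141.8
Current account = -175.8 + (-200.9) + 141.8 = -234.9
Financial account = -(-234.9 + (-268.9)) = 503.8

503.8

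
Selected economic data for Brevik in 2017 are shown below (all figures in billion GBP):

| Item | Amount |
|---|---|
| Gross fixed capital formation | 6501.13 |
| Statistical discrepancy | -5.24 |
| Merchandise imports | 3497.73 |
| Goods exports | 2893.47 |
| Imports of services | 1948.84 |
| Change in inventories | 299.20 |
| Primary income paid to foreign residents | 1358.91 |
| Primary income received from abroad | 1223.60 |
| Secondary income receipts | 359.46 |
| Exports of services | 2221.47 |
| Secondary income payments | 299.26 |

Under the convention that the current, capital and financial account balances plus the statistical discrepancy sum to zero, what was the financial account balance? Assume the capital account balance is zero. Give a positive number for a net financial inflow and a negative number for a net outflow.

Goods balance = 2893.47 - 3497.73 = -604.26
Services balance = 2221.47 - 1948.84 = 272.63
Trade balance (goods + services) = -604.26 + 272.63 = -331.63
Net primary income = 1223.60 - 1358.91 = -135.31
Net secondary income = 359.46 - 299.26 = 60.20
Current account = -331.63 + (-135.31) + 60.20 = -406.74
Financial account = -(-406.74 + (-5.24)) = 411.98

411.98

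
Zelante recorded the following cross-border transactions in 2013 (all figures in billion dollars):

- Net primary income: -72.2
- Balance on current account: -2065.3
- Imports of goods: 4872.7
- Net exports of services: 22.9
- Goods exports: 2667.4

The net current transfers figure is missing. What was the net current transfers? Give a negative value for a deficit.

189.3

Current account = goods balance + services balance + net primary income + net secondary income
Sum of the known components = -2254.6
Net current transfers = CA - (known components) = -2065.3 - (-2254.6) = 189.3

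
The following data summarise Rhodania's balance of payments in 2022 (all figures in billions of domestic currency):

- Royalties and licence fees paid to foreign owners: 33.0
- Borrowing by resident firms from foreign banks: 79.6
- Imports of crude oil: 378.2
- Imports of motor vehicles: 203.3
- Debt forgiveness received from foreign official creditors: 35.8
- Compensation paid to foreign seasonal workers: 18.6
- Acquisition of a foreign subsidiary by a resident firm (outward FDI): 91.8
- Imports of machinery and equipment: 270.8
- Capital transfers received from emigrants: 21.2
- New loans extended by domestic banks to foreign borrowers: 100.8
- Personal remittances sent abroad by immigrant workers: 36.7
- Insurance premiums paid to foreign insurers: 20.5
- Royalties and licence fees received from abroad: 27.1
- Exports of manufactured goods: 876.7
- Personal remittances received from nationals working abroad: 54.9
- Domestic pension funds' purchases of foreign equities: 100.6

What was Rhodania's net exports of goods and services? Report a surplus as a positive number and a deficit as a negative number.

Goods: -270.8 - 378.2 + 876.7 - 203.3 = 24.4
Services: -33.0 + 27.1 - 20.5 = -26.4
Trade balance = 24.4 + (-26.4) = -2.0
(Excluded from the trade balance — financial account: borrowing by resident firms from foreign banks 79.6, acquisition of a foreign subsidiary by a resident firm (outward FDI) 91.8, new loans extended by domestic banks to foreign borrowers 100.8, domestic pension funds' purchases of foreign equities 100.6; capital account: debt forgiveness received from foreign official creditors 35.8, capital transfers received from emigrants 21.2; primary income: compensation paid to foreign seasonal workers 18.6; secondary income: personal remittances sent abroad by immigrant workers 36.7, personal remittances received from nationals working abroad 54.9.)

-2.0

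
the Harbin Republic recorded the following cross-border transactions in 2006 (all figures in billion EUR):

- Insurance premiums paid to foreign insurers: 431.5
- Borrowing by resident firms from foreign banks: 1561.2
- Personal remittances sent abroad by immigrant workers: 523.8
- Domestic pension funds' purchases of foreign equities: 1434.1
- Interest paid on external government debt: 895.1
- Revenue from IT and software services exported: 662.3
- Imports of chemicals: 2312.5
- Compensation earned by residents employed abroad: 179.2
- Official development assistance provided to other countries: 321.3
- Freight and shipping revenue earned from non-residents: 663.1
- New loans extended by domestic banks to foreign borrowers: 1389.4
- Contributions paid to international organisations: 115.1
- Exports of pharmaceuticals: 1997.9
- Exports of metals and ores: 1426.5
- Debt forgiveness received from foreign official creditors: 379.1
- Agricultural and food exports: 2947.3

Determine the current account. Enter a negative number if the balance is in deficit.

3277.0

Goods: -2312.5 + 1997.9 + 1426.5 + 2947.3 = 4059.2
Services: 662.3 - 431.5 + 663.1 = 893.9
Primary income: -895.1 + 179.2 = -715.9
Secondary income: -523.8 - 321.3 - 115.1 = -960.2
Current account = 4059.2 + 893.9 + (-715.9) + (-960.2) = 3277.0
(Excluded from the current account — financial account: borrowing by resident firms from foreign banks 1561.2, domestic pension funds' purchases of foreign equities 1434.1, new loans extended by domestic banks to foreign borrowers 1389.4; capital account: debt forgiveness received from foreign official creditors 379.1.)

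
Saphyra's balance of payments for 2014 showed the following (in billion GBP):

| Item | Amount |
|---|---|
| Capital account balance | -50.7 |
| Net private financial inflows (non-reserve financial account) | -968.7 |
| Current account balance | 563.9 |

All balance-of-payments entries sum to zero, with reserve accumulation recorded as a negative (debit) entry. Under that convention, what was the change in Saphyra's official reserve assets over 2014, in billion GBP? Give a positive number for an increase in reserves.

Official reserve transactions balance = -(563.9 + (-50.7) + (-968.7)) = 455.5
An accumulation of reserves is recorded as a debit (negative entry), so the change in the stock of reserves is the negative of that balance.
Change in official reserves = -(455.5) = -455.5

-455.5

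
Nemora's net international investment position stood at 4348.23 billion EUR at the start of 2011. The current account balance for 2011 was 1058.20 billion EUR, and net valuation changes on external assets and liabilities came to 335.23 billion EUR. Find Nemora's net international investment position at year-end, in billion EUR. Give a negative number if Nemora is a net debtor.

Change in NIIP = current account + net valuation change = 1058.20 + 335.23 = 1393.43
End-of-year NIIP = 4348.23 + 1393.43 = 5741.66

5741.66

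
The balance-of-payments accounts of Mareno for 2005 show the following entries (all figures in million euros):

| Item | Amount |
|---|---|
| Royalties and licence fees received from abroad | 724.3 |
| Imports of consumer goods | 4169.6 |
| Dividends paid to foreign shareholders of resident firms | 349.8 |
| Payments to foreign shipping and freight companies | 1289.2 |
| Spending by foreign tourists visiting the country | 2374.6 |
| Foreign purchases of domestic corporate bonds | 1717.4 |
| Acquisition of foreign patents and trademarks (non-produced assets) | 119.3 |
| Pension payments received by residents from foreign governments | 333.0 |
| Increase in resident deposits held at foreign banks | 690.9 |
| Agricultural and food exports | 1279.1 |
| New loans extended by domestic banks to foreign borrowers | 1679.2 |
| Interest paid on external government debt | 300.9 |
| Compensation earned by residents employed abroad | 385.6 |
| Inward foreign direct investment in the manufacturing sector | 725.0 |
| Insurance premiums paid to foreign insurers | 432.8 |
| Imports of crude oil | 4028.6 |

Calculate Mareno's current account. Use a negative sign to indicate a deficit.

-5474.3

Goods: -4169.6 - 4028.6 + 1279.1 = -6919.1
Services: -432.8 - 1289.2 + 724.3 + 2374.6 = 1376.9
Primary income: 385.6 - 300.9 - 349.8 = -265.1
Secondary income: 333.0
Current account = (-6919.1) + 1376.9 + (-265.1) + 333.0 = -5474.3
(Excluded from the current account — financial account: foreign purchases of domestic corporate bonds 1717.4, increase in resident deposits held at foreign banks 690.9, new loans extended by domestic banks to foreign borrowers 1679.2, inward foreign direct investment in the manufacturing sector 725.0; capital account: acquisition of foreign patents and trademarks (non-produced assets) 119.3.)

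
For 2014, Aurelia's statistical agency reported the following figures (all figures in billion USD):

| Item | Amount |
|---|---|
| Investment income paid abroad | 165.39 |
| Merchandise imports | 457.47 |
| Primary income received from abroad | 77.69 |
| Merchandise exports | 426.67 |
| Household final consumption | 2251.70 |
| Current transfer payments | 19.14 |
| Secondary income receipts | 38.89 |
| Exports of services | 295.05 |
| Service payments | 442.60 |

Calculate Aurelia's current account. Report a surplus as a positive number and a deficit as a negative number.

-246.30

Goods balance = 426.67 - 457.47 = -30.80
Services balance = 295.05 - 442.60 = -147.55
Trade balance (goods + services) = -30.80 + (-147.55) = -178.35
Net primary income = 77.69 - 165.39 = -87.70
Net secondary income = 38.89 - 19.14 = 19.75
Current account = -178.35 + (-87.70) + 19.75 = -246.30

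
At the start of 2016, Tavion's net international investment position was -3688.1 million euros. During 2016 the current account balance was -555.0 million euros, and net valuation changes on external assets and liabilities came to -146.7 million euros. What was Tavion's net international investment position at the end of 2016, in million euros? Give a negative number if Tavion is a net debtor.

Change in NIIP = current account + net valuation change = -555.0 + (-146.7) = -701.7
End-of-year NIIP = -3688.1 + (-701.7) = -4389.8

-4389.8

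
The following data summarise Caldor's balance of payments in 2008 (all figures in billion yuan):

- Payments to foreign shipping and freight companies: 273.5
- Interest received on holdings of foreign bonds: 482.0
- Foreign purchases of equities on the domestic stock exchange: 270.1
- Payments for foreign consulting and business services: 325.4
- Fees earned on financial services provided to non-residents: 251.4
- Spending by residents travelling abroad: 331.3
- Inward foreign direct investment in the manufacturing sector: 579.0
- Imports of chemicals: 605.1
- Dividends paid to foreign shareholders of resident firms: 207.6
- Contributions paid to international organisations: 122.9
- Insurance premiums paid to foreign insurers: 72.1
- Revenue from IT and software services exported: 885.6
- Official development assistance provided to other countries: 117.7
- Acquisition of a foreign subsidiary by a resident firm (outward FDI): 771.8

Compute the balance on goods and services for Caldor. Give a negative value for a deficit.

-470.4

Goods: -605.1
Services: 885.6 - 331.3 - 273.5 - 72.1 - 325.4 + 251.4 = 134.7
Trade balance = -605.1 + 134.7 = -470.4
(Excluded from the trade balance — primary income: interest received on holdings of foreign bonds 482.0, dividends paid to foreign shareholders of resident firms 207.6; financial account: foreign purchases of equities on the domestic stock exchange 270.1, inward foreign direct investment in the manufacturing sector 579.0, acquisition of a foreign subsidiary by a resident firm (outward FDI) 771.8; secondary income: contributions paid to international organisations 122.9, official development assistance provided to other countries 117.7.)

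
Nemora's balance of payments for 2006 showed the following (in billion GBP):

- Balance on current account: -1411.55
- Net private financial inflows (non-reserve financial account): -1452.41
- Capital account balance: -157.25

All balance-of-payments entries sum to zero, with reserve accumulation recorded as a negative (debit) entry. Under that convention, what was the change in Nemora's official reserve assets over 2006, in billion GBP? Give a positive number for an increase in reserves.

Official reserve transactions balance = -((-1411.55) + (-157.25) + (-1452.41)) = 3021.21
An accumulation of reserves is recorded as a debit (negative entry), so the change in the stock of reserves is the negative of that balance.
Change in official reserves = -(3021.21) = -3021.21

-3021.21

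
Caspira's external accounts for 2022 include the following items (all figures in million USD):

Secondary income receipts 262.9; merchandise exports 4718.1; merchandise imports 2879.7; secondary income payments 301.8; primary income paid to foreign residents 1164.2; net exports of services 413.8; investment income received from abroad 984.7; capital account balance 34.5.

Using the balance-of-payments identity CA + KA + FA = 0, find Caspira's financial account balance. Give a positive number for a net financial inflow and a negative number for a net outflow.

-2068.3

Goods balance = 4718.1 - 2879.7 = 1838.4
Services balance = 413.8
Trade balance (goods + services) = 1838.4 + 413.8 = 2252.2
Net primary income = 984.7 - 1164.2 = -179.5
Net secondary income = 262.9 - 301.8 = -38.9
Current account = 2252.2 + (-179.5) + (-38.9) = 2033.8
Financial account = -(2033.8 + 34.5) = -2068.3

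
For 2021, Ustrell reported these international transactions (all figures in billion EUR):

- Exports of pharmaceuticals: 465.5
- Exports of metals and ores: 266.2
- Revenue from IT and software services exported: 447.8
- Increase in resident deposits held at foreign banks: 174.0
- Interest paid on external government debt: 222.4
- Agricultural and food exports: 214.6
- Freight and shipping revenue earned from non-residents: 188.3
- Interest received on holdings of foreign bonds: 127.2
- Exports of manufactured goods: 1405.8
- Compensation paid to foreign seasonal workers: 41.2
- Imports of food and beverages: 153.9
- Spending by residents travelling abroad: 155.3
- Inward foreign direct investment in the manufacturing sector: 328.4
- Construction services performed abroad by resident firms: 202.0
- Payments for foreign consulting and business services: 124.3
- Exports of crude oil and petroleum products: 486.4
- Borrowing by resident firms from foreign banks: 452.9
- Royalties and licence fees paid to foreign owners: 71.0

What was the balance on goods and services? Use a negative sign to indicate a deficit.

3172.1

Goods: 465.5 + 1405.8 + 266.2 + 486.4 - 153.9 + 214.6 = 2684.6
Services: -155.3 + 447.8 + 188.3 - 124.3 + 202.0 - 71.0 = 487.5
Trade balance = 2684.6 + 487.5 = 3172.1
(Excluded from the trade balance — financial account: increase in resident deposits held at foreign banks 174.0, inward foreign direct investment in the manufacturing sector 328.4, borrowing by resident firms from foreign banks 452.9; primary income: interest paid on external government debt 222.4, interest received on holdings of foreign bonds 127.2, compensation paid to foreign seasonal workers 41.2.)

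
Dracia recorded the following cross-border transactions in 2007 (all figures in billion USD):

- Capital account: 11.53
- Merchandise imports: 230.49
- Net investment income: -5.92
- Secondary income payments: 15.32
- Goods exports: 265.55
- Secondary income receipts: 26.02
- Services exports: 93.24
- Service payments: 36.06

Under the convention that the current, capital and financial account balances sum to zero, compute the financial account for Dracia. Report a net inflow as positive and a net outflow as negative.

-108.55

Goods balance = 265.55 - 230.49 = 35.06
Services balance = 93.24 - 36.06 = 57.18
Trade balance (goods + services) = 35.06 + 57.18 = 92.24
Net primary income = -5.92
Net secondary income = 26.02 - 15.32 = 10.70
Current account = 92.24 + (-5.92) + 10.70 = 97.02
Financial account = -(97.02 + 11.53) = -108.55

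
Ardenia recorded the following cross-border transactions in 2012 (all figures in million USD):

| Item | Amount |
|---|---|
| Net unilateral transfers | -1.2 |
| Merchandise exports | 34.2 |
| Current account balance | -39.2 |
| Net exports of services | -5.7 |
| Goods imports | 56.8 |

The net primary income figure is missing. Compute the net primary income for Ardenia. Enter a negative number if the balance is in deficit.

Current account = goods balance + services balance + net primary income + net secondary income
Sum of the known components = -29.5
Net primary income = CA - (known components) = -39.2 - (-29.5) = -9.7

-9.7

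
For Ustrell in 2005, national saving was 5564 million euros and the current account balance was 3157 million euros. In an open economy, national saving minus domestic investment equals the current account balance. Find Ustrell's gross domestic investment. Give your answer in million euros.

2407

I = S - CA = 5564 - 3157 = 2407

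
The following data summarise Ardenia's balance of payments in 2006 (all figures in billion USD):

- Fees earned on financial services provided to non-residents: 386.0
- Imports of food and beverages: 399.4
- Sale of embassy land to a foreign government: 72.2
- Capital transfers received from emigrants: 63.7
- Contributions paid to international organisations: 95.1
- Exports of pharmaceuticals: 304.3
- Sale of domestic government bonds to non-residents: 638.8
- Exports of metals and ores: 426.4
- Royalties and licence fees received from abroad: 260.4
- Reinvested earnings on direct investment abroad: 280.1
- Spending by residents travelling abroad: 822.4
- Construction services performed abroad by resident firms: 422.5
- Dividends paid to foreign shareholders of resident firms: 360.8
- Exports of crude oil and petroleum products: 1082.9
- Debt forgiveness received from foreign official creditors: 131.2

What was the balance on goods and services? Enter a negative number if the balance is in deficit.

1660.7

Goods: 1082.9 + 304.3 + 426.4 - 399.4 = 1414.2
Services: 422.5 + 386.0 - 822.4 + 260.4 = 246.5
Trade balance = 1414.2 + 246.5 = 1660.7
(Excluded from the trade balance — capital account: sale of embassy land to a foreign government 72.2, capital transfers received from emigrants 63.7, debt forgiveness received from foreign official creditors 131.2; secondary income: contributions paid to international organisations 95.1; financial account: sale of domestic government bonds to non-residents 638.8; primary income: reinvested earnings on direct investment abroad 280.1, dividends paid to foreign shareholders of resident firms 360.8.)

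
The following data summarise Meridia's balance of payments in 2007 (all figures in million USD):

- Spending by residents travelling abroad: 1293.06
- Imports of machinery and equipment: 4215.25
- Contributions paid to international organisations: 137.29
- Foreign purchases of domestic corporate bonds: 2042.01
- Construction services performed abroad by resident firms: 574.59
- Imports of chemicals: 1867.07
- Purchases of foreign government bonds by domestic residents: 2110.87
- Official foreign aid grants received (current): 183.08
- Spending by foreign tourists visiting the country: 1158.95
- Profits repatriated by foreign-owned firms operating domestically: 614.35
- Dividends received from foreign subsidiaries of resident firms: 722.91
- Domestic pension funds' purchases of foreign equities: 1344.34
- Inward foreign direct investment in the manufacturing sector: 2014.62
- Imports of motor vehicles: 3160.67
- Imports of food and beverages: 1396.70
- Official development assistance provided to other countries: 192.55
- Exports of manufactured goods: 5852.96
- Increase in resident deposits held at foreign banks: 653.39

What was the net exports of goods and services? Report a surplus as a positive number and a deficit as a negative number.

-4346.25

Goods: -4215.25 - 1396.70 + 5852.96 - 1867.07 - 3160.67 = -4786.73
Services: -1293.06 + 574.59 + 1158.95 = 440.48
Trade balance = -4786.73 + 440.48 = -4346.25
(Excluded from the trade balance — secondary income: contributions paid to international organisations 137.29, official foreign aid grants received (current) 183.08, official development assistance provided to other countries 192.55; financial account: foreign purchases of domestic corporate bonds 2042.01, purchases of foreign government bonds by domestic residents 2110.87, domestic pension funds' purchases of foreign equities 1344.34, inward foreign direct investment in the manufacturing sector 2014.62, increase in resident deposits held at foreign banks 653.39; primary income: profits repatriated by foreign-owned firms operating domestically 614.35, dividends received from foreign subsidiaries of resident firms 722.91.)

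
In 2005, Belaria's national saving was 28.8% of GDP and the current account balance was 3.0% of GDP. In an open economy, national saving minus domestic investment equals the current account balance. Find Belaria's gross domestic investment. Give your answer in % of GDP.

25.8

I = S - CA = 28.8 - 3.0 = 25.8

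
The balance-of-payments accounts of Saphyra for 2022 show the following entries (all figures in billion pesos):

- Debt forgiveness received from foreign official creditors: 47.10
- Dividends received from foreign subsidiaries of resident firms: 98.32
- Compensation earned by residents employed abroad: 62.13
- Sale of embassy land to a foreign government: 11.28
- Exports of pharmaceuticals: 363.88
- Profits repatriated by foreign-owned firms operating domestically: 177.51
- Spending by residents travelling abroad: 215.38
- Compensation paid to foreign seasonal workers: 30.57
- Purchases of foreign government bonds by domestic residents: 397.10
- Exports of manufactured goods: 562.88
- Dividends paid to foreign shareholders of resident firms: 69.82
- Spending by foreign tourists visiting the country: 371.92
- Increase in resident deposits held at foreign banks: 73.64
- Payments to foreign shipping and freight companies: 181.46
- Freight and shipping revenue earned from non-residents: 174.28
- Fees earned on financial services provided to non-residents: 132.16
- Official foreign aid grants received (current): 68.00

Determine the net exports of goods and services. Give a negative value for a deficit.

1208.28

Goods: 562.88 + 363.88 = 926.76
Services: 371.92 - 181.46 - 215.38 + 132.16 + 174.28 = 281.52
Trade balance = 926.76 + 281.52 = 1208.28
(Excluded from the trade balance — capital account: debt forgiveness received from foreign official creditors 47.10, sale of embassy land to a foreign government 11.28; primary income: dividends received from foreign subsidiaries of resident firms 98.32, compensation earned by residents employed abroad 62.13, profits repatriated by foreign-owned firms operating domestically 177.51, compensation paid to foreign seasonal workers 30.57, dividends paid to foreign shareholders of resident firms 69.82; financial account: purchases of foreign government bonds by domestic residents 397.10, increase in resident deposits held at foreign banks 73.64; secondary income: official foreign aid grants received (current) 68.00.)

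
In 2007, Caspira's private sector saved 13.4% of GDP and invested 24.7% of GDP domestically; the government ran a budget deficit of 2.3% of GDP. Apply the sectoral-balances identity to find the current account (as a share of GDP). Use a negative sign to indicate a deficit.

-13.6

By the sectoral-balances identity, CA = (S_private - I) + (T - G).
Private balance = 13.4 - 24.7 = -11.3
Government balance (T - G) = -2.3
CA = -11.3 + (-2.3) = -13.6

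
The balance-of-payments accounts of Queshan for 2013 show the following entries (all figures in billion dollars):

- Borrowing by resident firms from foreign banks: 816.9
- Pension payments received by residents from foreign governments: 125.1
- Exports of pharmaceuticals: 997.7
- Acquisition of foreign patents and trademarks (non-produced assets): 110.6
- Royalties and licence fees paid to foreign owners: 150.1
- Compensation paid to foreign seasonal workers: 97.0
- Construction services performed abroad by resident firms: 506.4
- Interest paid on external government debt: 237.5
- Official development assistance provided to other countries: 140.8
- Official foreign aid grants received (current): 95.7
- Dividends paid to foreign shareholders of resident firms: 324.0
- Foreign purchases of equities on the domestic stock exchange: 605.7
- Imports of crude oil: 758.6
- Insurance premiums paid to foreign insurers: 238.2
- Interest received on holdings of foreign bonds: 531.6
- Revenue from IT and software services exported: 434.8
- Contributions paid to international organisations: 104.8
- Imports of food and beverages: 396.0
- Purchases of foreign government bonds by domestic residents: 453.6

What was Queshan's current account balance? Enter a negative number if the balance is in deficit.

244.3

Goods: 997.7 - 396.0 - 758.6 = -156.9
Services: -150.1 + 434.8 + 506.4 - 238.2 = 552.9
Primary income: 531.6 - 237.5 - 324.0 - 97.0 = -126.9
Secondary income: -140.8 + 125.1 - 104.8 + 95.7 = -24.8
Current account = (-156.9) + 552.9 + (-126.9) + (-24.8) = 244.3
(Excluded from the current account — financial account: borrowing by resident firms from foreign banks 816.9, foreign purchases of equities on the domestic stock exchange 605.7, purchases of foreign government bonds by domestic residents 453.6; capital account: acquisition of foreign patents and trademarks (non-produced assets) 110.6.)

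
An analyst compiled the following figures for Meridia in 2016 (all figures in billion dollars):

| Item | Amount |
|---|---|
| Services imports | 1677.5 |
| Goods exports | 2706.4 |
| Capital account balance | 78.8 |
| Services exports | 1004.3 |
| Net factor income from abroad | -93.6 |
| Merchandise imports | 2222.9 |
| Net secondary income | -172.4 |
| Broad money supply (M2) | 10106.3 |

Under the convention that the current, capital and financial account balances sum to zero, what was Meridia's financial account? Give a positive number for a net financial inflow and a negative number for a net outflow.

Goods balance = 2706.4 - 2222.9 = 483.5
Services balance = 1004.3 - 1677.5 = -673.2
Trade balance (goods + services) = 483.5 + (-673.2) = -189.7
Net primary income = -93.6
Net secondary income = -172.4
Current account = -189.7 + (-93.6) + (-172.4) = -455.7
Financial account = -(-455.7 + 78.8) = 376.9

376.9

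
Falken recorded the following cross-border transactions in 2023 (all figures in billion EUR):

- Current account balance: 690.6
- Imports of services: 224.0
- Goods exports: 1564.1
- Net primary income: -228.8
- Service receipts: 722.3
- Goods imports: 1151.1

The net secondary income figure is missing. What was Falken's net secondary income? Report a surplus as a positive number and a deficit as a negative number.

Current account = goods balance + services balance + net primary income + net secondary income
Sum of the known components = 682.5
Net secondary income = CA - (known components) = 690.6 - 682.5 = 8.1

8.1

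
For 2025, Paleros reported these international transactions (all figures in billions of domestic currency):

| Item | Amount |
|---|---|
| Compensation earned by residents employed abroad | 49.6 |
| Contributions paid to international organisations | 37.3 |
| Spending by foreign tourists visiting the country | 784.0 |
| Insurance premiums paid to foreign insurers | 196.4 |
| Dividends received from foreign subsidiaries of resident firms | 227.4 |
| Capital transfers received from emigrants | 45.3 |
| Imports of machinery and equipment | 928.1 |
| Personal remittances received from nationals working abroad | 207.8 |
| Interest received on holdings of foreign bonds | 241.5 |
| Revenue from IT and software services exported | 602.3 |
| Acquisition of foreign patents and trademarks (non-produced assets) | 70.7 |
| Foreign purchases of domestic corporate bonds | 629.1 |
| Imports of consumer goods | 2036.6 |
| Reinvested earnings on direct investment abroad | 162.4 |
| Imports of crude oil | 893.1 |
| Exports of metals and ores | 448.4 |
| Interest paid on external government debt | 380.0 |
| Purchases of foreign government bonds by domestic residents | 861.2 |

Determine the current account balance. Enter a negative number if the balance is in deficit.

-1748.1

Goods: -893.1 - 2036.6 - 928.1 + 448.4 = -3409.4
Services: 784.0 + 602.3 - 196.4 = 1189.9
Primary income: 49.6 + 241.5 - 380.0 + 162.4 + 227.4 = 300.9
Secondary income: -37.3 + 207.8 = 170.5
Current account = (-3409.4) + 1189.9 + 300.9 + 170.5 = -1748.1
(Excluded from the current account — capital account: capital transfers received from emigrants 45.3, acquisition of foreign patents and trademarks (non-produced assets) 70.7; financial account: foreign purchases of domestic corporate bonds 629.1, purchases of foreign government bonds by domestic residents 861.2.)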